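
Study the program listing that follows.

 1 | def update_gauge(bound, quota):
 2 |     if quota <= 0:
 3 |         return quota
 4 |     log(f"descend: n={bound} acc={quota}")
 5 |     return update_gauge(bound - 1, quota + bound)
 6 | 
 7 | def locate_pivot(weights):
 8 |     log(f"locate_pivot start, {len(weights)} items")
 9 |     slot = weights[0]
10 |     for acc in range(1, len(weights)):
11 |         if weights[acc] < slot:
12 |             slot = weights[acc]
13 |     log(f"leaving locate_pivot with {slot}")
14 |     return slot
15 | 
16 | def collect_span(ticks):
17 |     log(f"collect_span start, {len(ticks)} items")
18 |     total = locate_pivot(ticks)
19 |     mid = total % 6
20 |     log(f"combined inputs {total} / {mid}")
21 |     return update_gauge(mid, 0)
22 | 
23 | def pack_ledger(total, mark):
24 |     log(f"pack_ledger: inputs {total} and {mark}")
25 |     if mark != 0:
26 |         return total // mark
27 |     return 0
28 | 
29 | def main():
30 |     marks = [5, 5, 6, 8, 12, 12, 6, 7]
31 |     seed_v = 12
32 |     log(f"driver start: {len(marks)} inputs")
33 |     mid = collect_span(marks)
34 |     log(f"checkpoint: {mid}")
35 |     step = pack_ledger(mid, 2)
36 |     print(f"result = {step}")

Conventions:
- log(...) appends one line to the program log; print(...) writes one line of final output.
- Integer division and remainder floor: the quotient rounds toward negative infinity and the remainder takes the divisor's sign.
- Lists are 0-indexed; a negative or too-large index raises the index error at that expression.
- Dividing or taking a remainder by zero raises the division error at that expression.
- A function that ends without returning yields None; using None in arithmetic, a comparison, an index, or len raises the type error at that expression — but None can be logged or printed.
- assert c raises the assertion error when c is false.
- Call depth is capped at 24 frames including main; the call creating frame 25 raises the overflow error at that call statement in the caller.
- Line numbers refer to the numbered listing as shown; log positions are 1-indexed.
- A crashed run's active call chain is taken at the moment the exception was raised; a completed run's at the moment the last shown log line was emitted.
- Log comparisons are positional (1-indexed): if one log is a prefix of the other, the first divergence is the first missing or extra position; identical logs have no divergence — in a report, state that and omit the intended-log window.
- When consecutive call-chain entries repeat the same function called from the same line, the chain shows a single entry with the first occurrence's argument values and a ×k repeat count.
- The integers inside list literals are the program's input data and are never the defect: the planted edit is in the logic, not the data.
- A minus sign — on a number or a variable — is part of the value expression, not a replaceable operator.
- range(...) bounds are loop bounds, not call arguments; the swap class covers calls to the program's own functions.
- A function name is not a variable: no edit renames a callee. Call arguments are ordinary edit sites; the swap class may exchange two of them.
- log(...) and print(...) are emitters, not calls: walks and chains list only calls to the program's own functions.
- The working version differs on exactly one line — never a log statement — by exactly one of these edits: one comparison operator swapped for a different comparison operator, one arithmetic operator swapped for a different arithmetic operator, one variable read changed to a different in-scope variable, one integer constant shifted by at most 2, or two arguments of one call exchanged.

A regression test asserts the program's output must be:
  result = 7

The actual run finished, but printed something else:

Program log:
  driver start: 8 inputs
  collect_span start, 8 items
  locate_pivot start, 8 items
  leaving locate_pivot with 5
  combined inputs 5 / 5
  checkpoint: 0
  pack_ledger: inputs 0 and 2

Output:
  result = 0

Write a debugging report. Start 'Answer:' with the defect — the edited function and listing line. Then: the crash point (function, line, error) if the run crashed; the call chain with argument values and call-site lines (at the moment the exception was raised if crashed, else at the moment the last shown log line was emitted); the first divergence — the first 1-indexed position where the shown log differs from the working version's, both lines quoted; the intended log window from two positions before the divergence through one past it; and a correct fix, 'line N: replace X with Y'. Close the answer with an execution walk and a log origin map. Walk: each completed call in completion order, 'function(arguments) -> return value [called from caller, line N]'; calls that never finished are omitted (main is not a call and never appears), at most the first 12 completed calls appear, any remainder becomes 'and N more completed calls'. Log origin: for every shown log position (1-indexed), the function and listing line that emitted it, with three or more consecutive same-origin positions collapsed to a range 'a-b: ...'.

Answer: the defect is in update_gauge at line 2.
Key fact: The log first diverges at position 6: the faulty run prints 'checkpoint: 0' where the working version prints 'descend: n=5 acc=0'.
Call chain: main -> pack_ledger(0, 2) (called at line 35).
First divergence: at position 6 the run shows 'checkpoint: 0' where the working version logs 'descend: n=5 acc=0'.
Intended log window:
  4: leaving locate_pivot with 5
  5: combined inputs 5 / 5
  6: descend: n=5 acc=0
  7: descend: n=4 acc=5
Execution walk:
  locate_pivot([5, 5, 6, 8, 12, 12, 6, 7]) -> 5  [called from collect_span, line 18]
  update_gauge(5, 0) -> 0  [called from collect_span, line 21]
  collect_span([5, 5, 6, 8, 12, 12, 6, 7]) -> 0  [called from main, line 33]
  pack_ledger(0, 2) -> 0  [called from main, line 35]
Log line origins:
  1 — main, line 32
  2 — collect_span, line 17
  3 — locate_pivot, line 8
  4 — locate_pivot, line 13
  5 — collect_span, line 20
  6 — main, line 34
  7 — pack_ledger, line 24
A correct fix: line 2: replace `quota` with `bound`.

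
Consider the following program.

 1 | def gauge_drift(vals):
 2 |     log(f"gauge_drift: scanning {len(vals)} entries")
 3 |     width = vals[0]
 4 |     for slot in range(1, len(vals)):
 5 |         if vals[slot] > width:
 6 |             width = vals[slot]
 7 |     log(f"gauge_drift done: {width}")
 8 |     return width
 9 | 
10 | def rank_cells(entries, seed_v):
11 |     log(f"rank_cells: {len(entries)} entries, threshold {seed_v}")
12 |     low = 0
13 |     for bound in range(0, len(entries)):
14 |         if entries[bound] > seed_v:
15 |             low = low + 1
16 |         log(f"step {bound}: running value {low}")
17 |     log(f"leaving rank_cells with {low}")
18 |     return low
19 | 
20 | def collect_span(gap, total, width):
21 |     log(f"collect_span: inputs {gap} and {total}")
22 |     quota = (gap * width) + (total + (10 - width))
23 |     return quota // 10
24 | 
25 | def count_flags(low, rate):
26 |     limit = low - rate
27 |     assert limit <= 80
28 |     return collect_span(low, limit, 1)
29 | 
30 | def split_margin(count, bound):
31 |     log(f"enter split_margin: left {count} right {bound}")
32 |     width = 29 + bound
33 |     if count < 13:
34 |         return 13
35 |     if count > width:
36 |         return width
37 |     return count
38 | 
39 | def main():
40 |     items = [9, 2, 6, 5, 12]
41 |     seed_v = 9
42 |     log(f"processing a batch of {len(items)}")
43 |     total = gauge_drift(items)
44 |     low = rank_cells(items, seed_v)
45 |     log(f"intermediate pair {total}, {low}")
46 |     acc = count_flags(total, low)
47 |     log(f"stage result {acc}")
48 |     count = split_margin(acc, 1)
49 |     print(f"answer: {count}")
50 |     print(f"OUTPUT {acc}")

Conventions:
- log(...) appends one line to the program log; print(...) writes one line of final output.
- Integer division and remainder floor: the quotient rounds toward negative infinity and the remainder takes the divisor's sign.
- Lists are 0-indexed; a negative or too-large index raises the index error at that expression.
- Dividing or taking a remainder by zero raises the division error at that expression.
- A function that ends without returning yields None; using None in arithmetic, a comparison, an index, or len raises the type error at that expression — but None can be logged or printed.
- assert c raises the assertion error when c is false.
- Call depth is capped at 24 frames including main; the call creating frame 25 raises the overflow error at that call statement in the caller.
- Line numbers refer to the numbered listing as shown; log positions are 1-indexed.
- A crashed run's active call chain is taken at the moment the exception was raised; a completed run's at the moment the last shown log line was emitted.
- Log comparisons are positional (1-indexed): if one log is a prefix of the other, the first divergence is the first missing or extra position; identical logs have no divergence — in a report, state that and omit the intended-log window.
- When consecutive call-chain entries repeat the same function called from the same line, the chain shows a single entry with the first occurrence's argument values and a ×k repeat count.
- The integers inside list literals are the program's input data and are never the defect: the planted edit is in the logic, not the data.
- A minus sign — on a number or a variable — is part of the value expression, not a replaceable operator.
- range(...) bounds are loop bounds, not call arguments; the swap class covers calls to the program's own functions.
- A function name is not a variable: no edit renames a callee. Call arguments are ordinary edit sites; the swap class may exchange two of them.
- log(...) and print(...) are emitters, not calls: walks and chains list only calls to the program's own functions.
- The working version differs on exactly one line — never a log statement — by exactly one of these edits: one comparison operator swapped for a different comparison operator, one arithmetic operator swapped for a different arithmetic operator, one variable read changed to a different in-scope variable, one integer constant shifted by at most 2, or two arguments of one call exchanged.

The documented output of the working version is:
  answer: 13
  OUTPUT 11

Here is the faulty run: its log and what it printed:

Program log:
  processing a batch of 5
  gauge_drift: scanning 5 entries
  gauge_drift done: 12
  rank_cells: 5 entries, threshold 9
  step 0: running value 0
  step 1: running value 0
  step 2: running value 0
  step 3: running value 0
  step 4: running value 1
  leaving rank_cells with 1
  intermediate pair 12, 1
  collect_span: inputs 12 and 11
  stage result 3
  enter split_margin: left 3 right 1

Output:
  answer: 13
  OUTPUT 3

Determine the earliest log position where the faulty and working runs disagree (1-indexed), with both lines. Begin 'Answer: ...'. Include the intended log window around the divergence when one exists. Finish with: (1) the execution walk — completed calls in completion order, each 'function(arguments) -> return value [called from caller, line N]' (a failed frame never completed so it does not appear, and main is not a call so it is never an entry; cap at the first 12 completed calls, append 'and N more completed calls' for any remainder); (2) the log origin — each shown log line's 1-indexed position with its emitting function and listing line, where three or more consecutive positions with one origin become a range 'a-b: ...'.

Answer: position 13 — shown 'stage result 3', intended 'stage result 11'.
Intended log window:
  11: intermediate pair 12, 1
  12: collect_span: inputs 12 and 11
  13: stage result 11
  14: enter split_margin: left 11 right 1
Execution walk:
  gauge_drift([9, 2, 6, 5, 12]) -> 12  [called from main, line 43]
  rank_cells([9, 2, 6, 5, 12], 9) -> 1  [called from main, line 44]
  collect_span(12, 11, 1) -> 3  [called from count_flags, line 28]
  count_flags(12, 1) -> 3  [called from main, line 46]
  split_margin(3, 1) -> 13  [called from main, line 48]
Origin of each log line:
  1: logged in main at line 42
  2: logged in gauge_drift at line 2
  3: logged in gauge_drift at line 7
  4: logged in rank_cells at line 11
  5-9: logged in rank_cells at line 16
  10: logged in rank_cells at line 17
  11: logged in main at line 45
  12: logged in collect_span at line 21
  13: logged in main at line 47
  14: logged in split_margin at line 31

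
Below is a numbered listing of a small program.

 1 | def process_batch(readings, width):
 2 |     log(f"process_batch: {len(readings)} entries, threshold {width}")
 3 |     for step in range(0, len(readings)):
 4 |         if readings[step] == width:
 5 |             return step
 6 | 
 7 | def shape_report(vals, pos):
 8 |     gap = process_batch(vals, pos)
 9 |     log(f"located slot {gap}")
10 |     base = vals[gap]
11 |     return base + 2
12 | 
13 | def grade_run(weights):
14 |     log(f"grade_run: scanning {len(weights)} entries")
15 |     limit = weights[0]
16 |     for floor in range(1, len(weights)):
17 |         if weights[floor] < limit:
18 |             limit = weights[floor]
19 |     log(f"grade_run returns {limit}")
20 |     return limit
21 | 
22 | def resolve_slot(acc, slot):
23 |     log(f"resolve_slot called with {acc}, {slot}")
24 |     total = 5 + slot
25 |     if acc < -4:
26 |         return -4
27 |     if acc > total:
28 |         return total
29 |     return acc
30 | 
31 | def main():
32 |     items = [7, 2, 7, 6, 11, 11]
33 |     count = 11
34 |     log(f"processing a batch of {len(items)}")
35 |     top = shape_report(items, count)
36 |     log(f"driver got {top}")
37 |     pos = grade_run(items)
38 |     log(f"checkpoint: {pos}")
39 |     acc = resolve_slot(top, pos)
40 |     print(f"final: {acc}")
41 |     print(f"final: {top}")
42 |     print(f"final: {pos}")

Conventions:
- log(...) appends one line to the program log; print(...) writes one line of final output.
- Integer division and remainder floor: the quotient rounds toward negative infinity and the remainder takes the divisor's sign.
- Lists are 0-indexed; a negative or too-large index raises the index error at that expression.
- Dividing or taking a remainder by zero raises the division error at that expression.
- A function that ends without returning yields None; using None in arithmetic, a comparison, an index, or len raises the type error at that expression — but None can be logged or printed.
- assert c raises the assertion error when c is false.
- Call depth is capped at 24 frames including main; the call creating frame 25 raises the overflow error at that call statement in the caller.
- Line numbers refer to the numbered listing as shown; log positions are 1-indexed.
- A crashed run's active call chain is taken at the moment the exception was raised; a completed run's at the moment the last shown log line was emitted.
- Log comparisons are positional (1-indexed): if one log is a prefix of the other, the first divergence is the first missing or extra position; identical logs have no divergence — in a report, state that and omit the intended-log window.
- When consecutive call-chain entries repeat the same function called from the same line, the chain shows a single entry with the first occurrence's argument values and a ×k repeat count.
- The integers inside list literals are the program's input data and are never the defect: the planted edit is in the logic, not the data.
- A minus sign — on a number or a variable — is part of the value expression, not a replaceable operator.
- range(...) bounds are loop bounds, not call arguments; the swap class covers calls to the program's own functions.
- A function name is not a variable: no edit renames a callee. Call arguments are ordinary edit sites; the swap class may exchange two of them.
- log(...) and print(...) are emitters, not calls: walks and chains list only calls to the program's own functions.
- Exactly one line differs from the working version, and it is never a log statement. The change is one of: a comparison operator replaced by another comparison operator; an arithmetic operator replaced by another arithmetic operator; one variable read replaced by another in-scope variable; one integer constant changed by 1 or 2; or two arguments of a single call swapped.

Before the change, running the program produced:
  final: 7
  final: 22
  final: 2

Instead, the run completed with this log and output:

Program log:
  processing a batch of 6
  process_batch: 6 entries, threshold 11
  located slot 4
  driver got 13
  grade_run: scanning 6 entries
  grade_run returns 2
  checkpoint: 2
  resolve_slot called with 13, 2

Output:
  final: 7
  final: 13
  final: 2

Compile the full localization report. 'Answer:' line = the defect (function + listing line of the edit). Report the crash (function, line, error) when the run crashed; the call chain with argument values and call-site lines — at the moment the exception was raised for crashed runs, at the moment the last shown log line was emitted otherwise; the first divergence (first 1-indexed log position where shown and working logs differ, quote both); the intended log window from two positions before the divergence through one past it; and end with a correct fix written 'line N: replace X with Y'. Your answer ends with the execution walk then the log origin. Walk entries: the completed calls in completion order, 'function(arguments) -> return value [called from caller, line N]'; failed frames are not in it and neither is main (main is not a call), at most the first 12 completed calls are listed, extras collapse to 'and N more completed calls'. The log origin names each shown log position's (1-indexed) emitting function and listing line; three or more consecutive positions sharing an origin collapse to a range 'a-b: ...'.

Answer: the defect is in shape_report at line 11.
Core observation: Everything matches until log position 4, which reads 'driver got 13' in place of 'driver got 22'.
Call chain: main -> resolve_slot(13, 2) (called at line 39).
First divergence: at position 4 the run shows 'driver got 13' where the working version logs 'driver got 22'.
Intended log window:
  2: process_batch: 6 entries, threshold 11
  3: located slot 4
  4: driver got 22
  5: grade_run: scanning 6 entries
Execution walk:
  process_batch([7, 2, 7, 6, 11, 11], 11) -> 4  [called from shape_report, line 8]
  shape_report([7, 2, 7, 6, 11, 11], 11) -> 13  [called from main, line 35]
  grade_run([7, 2, 7, 6, 11, 11]) -> 2  [called from main, line 37]
  resolve_slot(13, 2) -> 7  [called from main, line 39]
Origin of each log line:
  1: from main, line 34
  2: from process_batch, line 2
  3: from shape_report, line 9
  4: from main, line 36
  5: from grade_run, line 14
  6: from grade_run, line 19
  7: from main, line 38
  8: from resolve_slot, line 23
A correct fix: line 11: replace `+` with `*`.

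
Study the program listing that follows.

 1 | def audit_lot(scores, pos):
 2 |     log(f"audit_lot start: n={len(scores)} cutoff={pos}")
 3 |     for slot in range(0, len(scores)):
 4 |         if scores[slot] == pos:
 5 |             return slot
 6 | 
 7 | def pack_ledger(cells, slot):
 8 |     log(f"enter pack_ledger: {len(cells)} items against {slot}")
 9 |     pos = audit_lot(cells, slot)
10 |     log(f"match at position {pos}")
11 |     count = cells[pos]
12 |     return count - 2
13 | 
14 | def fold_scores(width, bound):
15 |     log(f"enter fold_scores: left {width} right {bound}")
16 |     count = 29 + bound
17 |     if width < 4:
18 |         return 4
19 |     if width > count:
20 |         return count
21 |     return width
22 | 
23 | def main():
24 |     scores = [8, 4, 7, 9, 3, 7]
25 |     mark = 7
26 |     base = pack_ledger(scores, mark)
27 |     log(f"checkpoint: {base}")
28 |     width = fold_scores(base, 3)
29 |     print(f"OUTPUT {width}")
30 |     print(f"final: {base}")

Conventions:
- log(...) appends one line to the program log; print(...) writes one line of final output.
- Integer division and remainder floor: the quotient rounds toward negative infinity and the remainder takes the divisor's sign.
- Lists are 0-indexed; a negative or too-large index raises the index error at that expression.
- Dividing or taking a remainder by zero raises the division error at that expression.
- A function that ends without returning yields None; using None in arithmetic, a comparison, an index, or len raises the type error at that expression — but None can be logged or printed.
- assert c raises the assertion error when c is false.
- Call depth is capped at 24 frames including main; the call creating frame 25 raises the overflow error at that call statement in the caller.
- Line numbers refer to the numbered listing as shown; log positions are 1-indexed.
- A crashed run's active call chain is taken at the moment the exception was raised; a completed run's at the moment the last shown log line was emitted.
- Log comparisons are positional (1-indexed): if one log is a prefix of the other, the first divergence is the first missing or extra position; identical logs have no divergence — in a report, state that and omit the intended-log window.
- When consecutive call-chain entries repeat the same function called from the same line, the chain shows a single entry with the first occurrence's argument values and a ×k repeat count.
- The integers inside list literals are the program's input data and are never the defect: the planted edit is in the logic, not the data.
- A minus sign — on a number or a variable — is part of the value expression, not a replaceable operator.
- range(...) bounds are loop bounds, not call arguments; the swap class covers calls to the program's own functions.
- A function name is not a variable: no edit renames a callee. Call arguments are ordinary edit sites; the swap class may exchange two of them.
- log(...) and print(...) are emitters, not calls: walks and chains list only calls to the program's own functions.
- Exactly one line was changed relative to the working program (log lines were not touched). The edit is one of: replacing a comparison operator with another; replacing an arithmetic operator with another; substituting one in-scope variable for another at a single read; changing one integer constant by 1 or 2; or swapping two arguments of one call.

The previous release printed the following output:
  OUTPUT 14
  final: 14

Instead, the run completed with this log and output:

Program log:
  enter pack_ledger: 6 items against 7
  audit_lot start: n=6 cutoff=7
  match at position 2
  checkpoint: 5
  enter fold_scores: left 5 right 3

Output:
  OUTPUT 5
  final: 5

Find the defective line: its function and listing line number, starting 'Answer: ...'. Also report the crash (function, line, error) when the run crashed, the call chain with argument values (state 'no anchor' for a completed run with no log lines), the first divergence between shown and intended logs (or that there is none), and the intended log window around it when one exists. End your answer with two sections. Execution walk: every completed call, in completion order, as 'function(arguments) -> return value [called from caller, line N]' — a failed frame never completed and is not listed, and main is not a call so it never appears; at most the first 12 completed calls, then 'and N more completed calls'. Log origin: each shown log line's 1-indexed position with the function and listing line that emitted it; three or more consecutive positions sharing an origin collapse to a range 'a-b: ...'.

Answer: the defect is in pack_ledger at line 12.
Core observation: The log first diverges at position 4: the faulty run prints 'checkpoint: 5' where the working version prints 'checkpoint: 14'.
Call chain: main -> fold_scores(5, 3) (called at line 28).
First divergence: at position 4 the run shows 'checkpoint: 5' where the working version logs 'checkpoint: 14'.
Intended log window:
  2: audit_lot start: n=6 cutoff=7
  3: match at position 2
  4: checkpoint: 14
  5: enter fold_scores: left 14 right 3
Execution walk:
  audit_lot([8, 4, 7, 9, 3, 7], 7) -> 2  [called from pack_ledger, line 9]
  pack_ledger([8, 4, 7, 9, 3, 7], 7) -> 5  [called from main, line 26]
  fold_scores(5, 3) -> 5  [called from main, line 28]
Origin of each log line:
  1: from pack_ledger, line 8
  2: from audit_lot, line 2
  3: from pack_ledger, line 10
  4: from main, line 27
  5: from fold_scores, line 15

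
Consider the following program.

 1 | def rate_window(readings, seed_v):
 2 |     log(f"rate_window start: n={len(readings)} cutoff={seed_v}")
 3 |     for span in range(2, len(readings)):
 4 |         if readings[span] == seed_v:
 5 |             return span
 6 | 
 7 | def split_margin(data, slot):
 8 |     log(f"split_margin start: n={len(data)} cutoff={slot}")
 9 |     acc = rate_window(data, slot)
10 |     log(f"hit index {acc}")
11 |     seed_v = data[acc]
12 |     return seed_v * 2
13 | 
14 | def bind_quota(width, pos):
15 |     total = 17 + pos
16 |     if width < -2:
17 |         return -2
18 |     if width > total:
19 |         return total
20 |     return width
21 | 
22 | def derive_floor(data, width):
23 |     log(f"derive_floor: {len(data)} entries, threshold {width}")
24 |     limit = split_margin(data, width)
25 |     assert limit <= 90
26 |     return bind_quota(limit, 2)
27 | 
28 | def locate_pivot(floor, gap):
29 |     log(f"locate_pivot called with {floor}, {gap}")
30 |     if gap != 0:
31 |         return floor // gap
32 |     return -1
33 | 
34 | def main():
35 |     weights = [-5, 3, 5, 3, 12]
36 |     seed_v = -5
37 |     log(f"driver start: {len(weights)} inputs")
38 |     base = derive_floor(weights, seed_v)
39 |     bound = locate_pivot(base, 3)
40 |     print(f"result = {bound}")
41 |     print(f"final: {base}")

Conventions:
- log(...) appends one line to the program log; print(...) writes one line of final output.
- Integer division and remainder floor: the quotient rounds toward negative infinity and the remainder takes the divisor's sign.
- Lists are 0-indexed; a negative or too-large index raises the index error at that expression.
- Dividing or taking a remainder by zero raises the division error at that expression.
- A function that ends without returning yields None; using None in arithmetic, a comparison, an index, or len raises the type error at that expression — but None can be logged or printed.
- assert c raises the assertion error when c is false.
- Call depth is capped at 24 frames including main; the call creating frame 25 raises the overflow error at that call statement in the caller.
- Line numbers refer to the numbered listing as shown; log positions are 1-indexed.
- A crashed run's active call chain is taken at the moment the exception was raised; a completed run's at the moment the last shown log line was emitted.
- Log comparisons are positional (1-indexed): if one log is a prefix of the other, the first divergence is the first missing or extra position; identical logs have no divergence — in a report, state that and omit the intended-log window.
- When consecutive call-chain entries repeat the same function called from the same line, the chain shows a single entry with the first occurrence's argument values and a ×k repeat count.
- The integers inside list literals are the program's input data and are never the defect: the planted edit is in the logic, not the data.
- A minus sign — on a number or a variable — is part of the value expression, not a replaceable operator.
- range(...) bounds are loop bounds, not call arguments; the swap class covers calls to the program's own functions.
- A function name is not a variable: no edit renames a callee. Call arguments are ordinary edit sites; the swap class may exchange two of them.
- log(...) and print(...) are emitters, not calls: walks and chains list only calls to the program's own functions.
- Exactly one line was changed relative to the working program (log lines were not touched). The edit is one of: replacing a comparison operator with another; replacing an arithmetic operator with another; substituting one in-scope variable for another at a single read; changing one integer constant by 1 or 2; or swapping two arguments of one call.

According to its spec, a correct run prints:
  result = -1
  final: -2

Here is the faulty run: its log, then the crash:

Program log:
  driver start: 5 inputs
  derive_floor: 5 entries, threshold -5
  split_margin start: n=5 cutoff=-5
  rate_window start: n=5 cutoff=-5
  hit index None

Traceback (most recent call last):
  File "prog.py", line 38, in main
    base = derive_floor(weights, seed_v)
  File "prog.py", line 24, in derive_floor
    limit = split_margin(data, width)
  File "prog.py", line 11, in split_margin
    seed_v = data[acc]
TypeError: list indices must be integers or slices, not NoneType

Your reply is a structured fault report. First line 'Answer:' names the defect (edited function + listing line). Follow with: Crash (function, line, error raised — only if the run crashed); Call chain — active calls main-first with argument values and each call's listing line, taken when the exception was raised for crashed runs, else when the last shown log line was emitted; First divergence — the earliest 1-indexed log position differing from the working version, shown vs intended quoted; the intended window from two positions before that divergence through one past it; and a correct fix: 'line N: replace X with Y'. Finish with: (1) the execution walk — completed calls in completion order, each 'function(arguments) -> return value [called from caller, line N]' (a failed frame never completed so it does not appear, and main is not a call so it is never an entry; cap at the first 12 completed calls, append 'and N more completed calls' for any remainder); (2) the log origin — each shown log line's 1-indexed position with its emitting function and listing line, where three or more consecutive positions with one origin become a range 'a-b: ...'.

Answer: the defect is in rate_window at line 3.
Core observation: At log position 5 the runs split — shown 'hit index None', but the working version logs 'hit index 0'.
Crash: split_margin, line 11, TypeError.
Call chain: main -> derive_floor([-5, 3, 5, 3, 12], -5) (called at line 38) -> split_margin([-5, 3, 5, 3, 12], -5) (called at line 24).
First divergence: position 5; shown 'hit index None' vs intended 'hit index 0'.
Intended log window:
  3: split_margin start: n=5 cutoff=-5
  4: rate_window start: n=5 cutoff=-5
  5: hit index 0
  6: locate_pivot called with -2, 3
Execution walk:
  rate_window([-5, 3, 5, 3, 12], -5) -> None  [called from split_margin, line 9]
Log origins:
  1 — main, line 37
  2 — derive_floor, line 23
  3 — split_margin, line 8
  4 — rate_window, line 2
  5 — split_margin, line 10
A correct fix: line 3: replace `2` with `0`.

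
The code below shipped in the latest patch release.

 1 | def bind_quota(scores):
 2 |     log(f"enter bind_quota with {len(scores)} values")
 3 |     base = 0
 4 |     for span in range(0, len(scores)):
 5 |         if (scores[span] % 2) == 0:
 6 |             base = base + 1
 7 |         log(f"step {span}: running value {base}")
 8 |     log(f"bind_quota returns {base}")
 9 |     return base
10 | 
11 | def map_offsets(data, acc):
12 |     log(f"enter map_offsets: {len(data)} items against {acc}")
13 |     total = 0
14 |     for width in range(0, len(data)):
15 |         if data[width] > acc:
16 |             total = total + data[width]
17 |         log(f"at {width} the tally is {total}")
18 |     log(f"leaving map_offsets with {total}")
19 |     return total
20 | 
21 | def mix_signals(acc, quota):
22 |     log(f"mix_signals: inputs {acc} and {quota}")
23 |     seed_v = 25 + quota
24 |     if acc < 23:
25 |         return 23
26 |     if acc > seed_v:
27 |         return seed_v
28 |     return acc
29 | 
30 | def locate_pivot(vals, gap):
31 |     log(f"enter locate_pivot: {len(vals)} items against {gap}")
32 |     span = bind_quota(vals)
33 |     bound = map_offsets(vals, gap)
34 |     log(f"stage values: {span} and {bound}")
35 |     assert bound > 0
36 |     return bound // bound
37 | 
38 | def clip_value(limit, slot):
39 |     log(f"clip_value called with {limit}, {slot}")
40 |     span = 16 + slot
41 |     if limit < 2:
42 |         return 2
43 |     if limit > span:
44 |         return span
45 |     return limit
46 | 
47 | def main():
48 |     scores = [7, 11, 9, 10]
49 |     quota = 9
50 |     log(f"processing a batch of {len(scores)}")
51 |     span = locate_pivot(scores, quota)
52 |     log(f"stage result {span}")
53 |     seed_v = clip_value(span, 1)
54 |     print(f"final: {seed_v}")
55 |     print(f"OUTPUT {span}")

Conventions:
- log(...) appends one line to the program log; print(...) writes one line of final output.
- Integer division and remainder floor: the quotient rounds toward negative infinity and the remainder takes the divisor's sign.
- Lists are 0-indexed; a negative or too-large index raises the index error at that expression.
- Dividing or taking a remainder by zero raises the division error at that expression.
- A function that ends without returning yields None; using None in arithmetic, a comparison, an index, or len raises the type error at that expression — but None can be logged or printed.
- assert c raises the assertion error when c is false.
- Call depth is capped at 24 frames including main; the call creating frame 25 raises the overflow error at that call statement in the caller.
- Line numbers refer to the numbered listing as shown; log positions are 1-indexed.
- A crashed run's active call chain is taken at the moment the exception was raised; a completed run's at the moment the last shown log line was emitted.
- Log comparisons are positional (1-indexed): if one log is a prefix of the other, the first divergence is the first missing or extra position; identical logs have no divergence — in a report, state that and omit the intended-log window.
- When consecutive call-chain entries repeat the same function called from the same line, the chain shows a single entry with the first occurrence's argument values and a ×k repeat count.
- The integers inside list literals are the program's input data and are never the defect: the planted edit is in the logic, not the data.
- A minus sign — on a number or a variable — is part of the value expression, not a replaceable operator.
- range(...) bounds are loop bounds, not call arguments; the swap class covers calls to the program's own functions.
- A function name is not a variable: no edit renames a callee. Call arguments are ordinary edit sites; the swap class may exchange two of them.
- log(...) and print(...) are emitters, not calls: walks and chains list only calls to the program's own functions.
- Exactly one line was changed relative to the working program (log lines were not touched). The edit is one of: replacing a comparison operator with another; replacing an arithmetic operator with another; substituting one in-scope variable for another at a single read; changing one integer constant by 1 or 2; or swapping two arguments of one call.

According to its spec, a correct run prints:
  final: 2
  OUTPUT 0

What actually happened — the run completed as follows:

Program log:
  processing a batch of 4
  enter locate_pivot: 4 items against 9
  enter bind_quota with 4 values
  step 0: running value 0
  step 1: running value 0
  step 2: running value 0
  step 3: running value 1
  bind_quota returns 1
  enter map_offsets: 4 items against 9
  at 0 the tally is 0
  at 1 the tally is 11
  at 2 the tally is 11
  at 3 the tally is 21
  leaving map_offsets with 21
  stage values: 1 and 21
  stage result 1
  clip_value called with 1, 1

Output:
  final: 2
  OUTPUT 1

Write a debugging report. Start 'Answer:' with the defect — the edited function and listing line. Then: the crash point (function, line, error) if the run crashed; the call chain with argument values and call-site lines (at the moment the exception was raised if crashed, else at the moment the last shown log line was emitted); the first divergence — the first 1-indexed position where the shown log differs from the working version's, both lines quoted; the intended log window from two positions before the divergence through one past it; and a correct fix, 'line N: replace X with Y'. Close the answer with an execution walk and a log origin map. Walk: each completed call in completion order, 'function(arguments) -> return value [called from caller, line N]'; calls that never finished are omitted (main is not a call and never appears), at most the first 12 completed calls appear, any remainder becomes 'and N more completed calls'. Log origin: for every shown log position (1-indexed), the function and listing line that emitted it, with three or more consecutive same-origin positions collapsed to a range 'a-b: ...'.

Answer: the defect is in locate_pivot at line 36.
The tell: At log position 16 the runs split — shown 'stage result 1', but the working version logs 'stage result 0'.
Call chain: main -> clip_value(1, 1) (called at line 53).
First divergence: position 16 — the shown line 'stage result 1' should read 'stage result 0'.
Intended log window:
  14: leaving map_offsets with 21
  15: stage values: 1 and 21
  16: stage result 0
  17: clip_value called with 0, 1
Execution walk:
  bind_quota([7, 11, 9, 10]) -> 1  [called from locate_pivot, line 32]
  map_offsets([7, 11, 9, 10], 9) -> 21  [called from locate_pivot, line 33]
  locate_pivot([7, 11, 9, 10], 9) -> 1  [called from main, line 51]
  clip_value(1, 1) -> 2  [called from main, line 53]
Log line origins:
  1: from main, line 50
  2: from locate_pivot, line 31
  3: from bind_quota, line 2
  4-7: from bind_quota, line 7
  8: from bind_quota, line 8
  9: from map_offsets, line 12
  10-13: from map_offsets, line 17
  14: from map_offsets, line 18
  15: from locate_pivot, line 34
  16: from main, line 52
  17: from clip_value, line 39
A correct fix: line 36: replace `bound // bound` with `span // bound`.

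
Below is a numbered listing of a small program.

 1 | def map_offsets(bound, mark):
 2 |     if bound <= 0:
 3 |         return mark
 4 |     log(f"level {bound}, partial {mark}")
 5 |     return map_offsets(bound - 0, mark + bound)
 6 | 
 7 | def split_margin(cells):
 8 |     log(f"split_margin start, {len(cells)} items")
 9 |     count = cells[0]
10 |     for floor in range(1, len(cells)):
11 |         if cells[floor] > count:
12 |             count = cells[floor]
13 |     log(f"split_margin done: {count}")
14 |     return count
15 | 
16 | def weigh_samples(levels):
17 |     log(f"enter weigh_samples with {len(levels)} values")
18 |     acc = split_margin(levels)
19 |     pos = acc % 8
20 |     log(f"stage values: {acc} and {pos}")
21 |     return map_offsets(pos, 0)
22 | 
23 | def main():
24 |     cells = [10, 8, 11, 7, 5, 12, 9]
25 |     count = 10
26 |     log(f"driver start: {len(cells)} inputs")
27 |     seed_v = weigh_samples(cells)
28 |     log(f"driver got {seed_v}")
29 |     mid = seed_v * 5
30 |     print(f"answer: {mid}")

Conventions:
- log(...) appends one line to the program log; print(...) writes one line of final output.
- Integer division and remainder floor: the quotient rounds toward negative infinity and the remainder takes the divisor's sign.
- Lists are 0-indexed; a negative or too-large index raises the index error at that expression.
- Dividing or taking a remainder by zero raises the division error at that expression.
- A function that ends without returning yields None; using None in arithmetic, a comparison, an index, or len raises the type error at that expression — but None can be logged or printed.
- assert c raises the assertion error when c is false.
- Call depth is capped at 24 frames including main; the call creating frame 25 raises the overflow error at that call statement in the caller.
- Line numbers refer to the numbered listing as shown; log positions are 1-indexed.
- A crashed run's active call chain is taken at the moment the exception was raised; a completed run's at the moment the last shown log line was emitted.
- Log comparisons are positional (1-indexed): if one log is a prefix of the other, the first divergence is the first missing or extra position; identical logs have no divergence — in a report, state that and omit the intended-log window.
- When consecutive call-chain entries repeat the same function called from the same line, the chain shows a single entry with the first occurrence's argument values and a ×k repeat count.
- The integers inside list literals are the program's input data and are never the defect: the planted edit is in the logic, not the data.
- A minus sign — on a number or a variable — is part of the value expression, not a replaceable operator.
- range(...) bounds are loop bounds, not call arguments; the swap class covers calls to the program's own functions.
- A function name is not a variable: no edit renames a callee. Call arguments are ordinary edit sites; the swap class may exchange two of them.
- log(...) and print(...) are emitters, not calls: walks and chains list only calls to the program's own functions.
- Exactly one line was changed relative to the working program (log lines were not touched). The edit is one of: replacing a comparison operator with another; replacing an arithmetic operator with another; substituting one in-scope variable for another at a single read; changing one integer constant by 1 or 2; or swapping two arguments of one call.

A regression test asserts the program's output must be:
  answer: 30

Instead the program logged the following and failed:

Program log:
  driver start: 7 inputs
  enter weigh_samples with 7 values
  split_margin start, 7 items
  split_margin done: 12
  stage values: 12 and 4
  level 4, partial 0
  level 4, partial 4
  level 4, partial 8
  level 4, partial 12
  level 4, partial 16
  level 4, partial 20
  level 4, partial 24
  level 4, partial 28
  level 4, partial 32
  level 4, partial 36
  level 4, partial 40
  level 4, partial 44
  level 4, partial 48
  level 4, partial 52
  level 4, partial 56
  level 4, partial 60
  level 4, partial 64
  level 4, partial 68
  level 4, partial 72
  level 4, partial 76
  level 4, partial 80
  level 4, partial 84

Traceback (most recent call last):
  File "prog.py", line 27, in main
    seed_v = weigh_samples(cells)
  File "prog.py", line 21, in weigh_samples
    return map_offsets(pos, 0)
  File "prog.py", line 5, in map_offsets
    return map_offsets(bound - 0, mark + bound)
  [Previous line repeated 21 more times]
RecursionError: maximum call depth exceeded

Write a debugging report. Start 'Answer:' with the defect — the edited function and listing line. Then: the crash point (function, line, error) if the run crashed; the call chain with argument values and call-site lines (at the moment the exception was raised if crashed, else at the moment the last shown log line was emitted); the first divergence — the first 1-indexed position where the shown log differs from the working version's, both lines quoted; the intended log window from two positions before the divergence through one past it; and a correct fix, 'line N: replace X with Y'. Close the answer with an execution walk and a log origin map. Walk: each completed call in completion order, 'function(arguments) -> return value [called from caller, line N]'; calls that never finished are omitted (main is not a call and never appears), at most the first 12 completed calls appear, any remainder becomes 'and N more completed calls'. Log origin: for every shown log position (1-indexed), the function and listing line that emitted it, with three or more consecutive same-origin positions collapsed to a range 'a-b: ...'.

Answer: the defect is in map_offsets at line 5.
Core observation: Everything matches until log position 7, which reads 'level 4, partial 4' in place of 'level 2, partial 4'.
Crash: map_offsets, line 5, RecursionError.
Call chain: main -> weigh_samples([10, 8, 11, 7, 5, 12, 9]) (called at line 27) -> map_offsets(4, 0) (called at line 21) -> map_offsets(4, 4) (called at line 5) ×21.
First divergence: position 7; shown 'level 4, partial 4' vs intended 'level 2, partial 4'.
Intended log window:
  5: stage values: 12 and 4
  6: level 4, partial 0
  7: level 2, partial 4
  8: driver got 6
Execution walk:
  split_margin([10, 8, 11, 7, 5, 12, 9]) -> 12  [called from weigh_samples, line 18]
Origin of each log line:
  1: logged in main at line 26
  2: logged in weigh_samples at line 17
  3: logged in split_margin at line 8
  4: logged in split_margin at line 13
  5: logged in weigh_samples at line 20
  6-27: logged in map_offsets at line 4
A correct fix: line 5: replace `0` with `2`.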